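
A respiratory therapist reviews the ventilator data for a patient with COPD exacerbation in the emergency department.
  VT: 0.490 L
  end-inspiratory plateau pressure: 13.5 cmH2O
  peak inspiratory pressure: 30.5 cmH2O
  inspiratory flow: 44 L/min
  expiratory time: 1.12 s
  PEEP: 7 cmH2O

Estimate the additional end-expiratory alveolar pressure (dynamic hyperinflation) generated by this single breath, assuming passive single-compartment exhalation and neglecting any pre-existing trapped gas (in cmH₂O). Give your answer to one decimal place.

Flow: 44 L/min ÷ 60 = 0.7333 L/s.
R = (PIP − Pplat)/V̇ = (30.5 − 13.5) / 0.7333 = 17.0/0.7333 = 23.183 cmH2O·s/L.
C = Vt/(Pplat − PEEP) = 490.0 / (13.5 − 7) = 490.0/6.5 = 75.385 mL/cmH2O.
τ = R × C = 23.183 × 0.07539 L/cmH2O = 1.748 s.
Fraction remaining = e^(−Te/τ) = e^(−1.12/1.748) = 0.5269; trapped volume = 490.0 × 0.5269 = 258.18 mL.
Additional alveolar pressure from trapping ≈ V_trapped / C = 258.18 / 75.385 = 3.425 cmH2O.

3.4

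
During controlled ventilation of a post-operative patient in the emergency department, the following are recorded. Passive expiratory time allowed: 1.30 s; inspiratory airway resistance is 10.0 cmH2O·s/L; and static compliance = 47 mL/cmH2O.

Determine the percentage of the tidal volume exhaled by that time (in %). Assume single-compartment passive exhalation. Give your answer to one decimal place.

93.7

τ = R × C = 10.0 × 47 mL/cmH2O = 10.0 × 0.047 L/cmH2O = 0.47 s.
Passive exhalation: V(t)/V₀ = e^(−t/τ) = e^(−1.30/0.47) = 0.06292.
Fraction exhaled = 1 − 0.06292 = 0.9371 → 93.71%.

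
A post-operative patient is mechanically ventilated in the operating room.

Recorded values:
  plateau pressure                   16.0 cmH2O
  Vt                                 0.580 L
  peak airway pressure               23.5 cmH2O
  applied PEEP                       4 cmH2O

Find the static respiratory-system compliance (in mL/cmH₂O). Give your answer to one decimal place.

Cstat = Vt / (Pplat − PEEP) = 580 / (16.0 − 4) = 580 / 12.0 = 48.333 mL/cmH2O.

48.3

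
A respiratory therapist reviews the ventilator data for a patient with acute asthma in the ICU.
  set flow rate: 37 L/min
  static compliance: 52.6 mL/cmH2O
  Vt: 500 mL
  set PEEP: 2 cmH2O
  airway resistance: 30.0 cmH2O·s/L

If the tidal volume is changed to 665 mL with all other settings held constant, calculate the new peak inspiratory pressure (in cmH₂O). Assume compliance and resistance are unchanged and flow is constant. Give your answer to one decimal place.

Flow: 37 L/min ÷ 60 = 0.6167 L/s.
PIP = Vt/C + R·V̇ + PEEP (constant-flow equation of motion).
Only the elastic term changes: ΔPIP = ΔVt / C = (665 − 500) / 52.6 = 3.137 cmH2O.
Original PIP = 500/52.6 + 30.0×0.6167 + 2 = 30.007 cmH2O; new PIP = 30.007 + (3.137) = 33.144 cmH2O.

33.1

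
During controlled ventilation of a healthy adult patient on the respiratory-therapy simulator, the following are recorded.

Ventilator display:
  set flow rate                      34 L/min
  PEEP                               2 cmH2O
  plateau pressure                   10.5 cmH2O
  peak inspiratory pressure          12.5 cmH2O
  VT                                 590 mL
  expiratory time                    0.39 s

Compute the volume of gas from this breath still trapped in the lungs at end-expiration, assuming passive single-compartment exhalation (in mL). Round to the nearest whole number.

120

Flow: 34 L/min ÷ 60 = 0.5667 L/s.
R = (PIP − Pplat)/V̇ = (12.5 − 10.5) / 0.5667 = 2.0/0.5667 = 3.529 cmH2O·s/L.
C = Vt/(Pplat − PEEP) = 590.0 / (10.5 − 2) = 590.0/8.5 = 69.412 mL/cmH2O.
τ = R × C = 3.529 × 0.06941 L/cmH2O = 0.2449 s.
Fraction remaining = e^(−Te/τ) = e^(−0.39/0.2449) = 0.2034.
Trapped volume = 590.0 × 0.2034 = 120.01 mL.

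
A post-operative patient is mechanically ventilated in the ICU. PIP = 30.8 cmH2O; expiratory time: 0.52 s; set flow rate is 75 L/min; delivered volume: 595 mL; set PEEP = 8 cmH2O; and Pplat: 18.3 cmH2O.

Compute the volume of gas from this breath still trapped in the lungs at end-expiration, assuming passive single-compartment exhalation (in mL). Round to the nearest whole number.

Flow: 75 L/min ÷ 60 = 1.25 L/s.
R = (PIP − Pplat)/V̇ = (30.8 − 18.3) / 1.25 = 12.5/1.25 = 10.0 cmH2O·s/L.
C = Vt/(Pplat − PEEP) = 595.0 / (18.3 − 8) = 595.0/10.3 = 57.767 mL/cmH2O.
τ = R × C = 10.0 × 0.05777 L/cmH2O = 0.5777 s.
Fraction remaining = e^(−Te/τ) = e^(−0.52/0.5777) = 0.4065.
Trapped volume = 595.0 × 0.4065 = 241.87 mL.

242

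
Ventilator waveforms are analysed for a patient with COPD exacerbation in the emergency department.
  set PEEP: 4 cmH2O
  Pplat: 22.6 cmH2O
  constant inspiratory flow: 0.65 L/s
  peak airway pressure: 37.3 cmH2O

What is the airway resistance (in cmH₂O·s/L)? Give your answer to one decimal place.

22.6

Raw = (PIP − Pplat) / flow = (37.3 − 22.6) / 0.65 = 14.7 / 0.65 = 22.615 cmH2O·s/L.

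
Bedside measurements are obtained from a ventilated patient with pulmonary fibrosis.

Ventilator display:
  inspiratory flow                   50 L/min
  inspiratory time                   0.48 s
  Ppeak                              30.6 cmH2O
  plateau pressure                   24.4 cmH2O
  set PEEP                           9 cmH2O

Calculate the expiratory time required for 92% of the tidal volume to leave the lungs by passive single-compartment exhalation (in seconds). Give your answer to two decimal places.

Flow: 50 L/min ÷ 60 = 0.8333 L/s.
Vt = flow × Ti = 0.8333 L/s × 0.48 s × 1000 mL/L = 399.98 mL.
R = (PIP − Pplat)/V̇ = (30.6 − 24.4) / 0.8333 = 6.2/0.8333 = 7.44 cmH2O·s/L.
C = Vt/(Pplat − PEEP) = 399.98 / (24.4 − 9) = 399.98/15.4 = 25.973 mL/cmH2O.
τ = R × C = 7.44 × 0.02597 L/cmH2O = 0.1932 s.
t = −τ·ln(1 − 0.92) = −0.1932·ln(0.08) = 0.488 s.

0.49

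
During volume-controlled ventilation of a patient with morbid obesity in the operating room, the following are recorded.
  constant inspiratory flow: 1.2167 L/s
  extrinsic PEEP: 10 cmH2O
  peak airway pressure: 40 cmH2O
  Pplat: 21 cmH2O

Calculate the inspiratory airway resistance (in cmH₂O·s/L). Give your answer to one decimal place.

15.6

Raw = (PIP − Pplat) / flow = (40 − 21) / 1.2167 = 19.0 / 1.2167 = 15.616 cmH2O·s/L.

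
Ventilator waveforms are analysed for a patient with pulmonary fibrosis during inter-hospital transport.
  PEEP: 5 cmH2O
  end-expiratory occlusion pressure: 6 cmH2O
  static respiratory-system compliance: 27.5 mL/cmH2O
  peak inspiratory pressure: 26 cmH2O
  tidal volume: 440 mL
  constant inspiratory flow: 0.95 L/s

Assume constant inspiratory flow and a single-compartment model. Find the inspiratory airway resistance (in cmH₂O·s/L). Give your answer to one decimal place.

Total PEEP = 6 cmH2O (set 5 + intrinsic 1); this is the baseline alveolar pressure.
Equation of motion (constant flow): PIP = Vt/C + R·V̇ + PEEP.
R·V̇ = PIP − Vt/C − PEEP = 26 − 440/27.5 − 6 = 26 − 16.0 − 6 = 4.0 cmH2O.
R = 4.0 / 0.95 = 4.211 cmH2O·s/L.

4.2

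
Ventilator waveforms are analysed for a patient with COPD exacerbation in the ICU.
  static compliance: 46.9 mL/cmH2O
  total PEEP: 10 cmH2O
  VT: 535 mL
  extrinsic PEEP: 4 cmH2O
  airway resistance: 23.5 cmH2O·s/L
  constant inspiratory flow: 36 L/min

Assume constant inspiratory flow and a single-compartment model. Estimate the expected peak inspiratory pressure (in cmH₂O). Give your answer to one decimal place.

35.5

Flow: 36 L/min ÷ 60 = 0.6 L/s.
Total PEEP = 10 cmH2O (set 4 + intrinsic 6); this is the baseline alveolar pressure.
Equation of motion (constant flow): PIP = Vt/C + R·V̇ + PEEP.
PIP = 535/46.9 + 23.5×0.6 + 10 = 11.407 + 14.1 + 10 = 35.507 cmH2O.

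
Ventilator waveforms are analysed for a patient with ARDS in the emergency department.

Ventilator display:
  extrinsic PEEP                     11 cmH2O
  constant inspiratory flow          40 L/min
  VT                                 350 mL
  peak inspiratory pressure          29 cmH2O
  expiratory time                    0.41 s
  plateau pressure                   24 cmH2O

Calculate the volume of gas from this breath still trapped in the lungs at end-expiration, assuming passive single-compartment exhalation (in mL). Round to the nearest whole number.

Flow: 40 L/min ÷ 60 = 0.6667 L/s.
R = (PIP − Pplat)/V̇ = (29 − 24) / 0.6667 = 5.0/0.6667 = 7.5 cmH2O·s/L.
C = Vt/(Pplat − PEEP) = 350.0 / (24 − 11) = 350.0/13.0 = 26.923 mL/cmH2O.
τ = R × C = 7.5 × 0.02692 L/cmH2O = 0.2019 s.
Fraction remaining = e^(−Te/τ) = e^(−0.41/0.2019) = 0.1312.
Trapped volume = 350.0 × 0.1312 = 45.92 mL.

46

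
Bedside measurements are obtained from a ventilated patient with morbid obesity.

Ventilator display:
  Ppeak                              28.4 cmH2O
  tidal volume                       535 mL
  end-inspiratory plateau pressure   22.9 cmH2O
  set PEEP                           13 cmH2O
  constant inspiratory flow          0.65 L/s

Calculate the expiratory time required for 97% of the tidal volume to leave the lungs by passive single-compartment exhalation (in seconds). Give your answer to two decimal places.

R = (PIP − Pplat)/V̇ = (28.4 − 22.9) / 0.65 = 5.5/0.65 = 8.462 cmH2O·s/L.
C = Vt/(Pplat − PEEP) = 535.0 / (22.9 − 13) = 535.0/9.9 = 54.04 mL/cmH2O.
τ = R × C = 8.462 × 0.05404 L/cmH2O = 0.4573 s.
t = −τ·ln(1 − 0.97) = −0.4573·ln(0.03) = 1.604 s.

1.60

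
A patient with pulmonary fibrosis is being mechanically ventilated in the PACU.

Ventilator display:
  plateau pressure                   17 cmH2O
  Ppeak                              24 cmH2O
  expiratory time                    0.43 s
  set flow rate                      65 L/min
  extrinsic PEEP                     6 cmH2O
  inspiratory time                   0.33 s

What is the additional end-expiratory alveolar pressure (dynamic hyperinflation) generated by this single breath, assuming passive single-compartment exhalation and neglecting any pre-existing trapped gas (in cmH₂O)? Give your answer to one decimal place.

1.4

Flow: 65 L/min ÷ 60 = 1.0833 L/s.
Vt = flow × Ti = 1.0833 L/s × 0.33 s × 1000 mL/L = 357.49 mL.
R = (PIP − Pplat)/V̇ = (24 − 17) / 1.0833 = 7.0/1.0833 = 6.462 cmH2O·s/L.
C = Vt/(Pplat − PEEP) = 357.49 / (17 − 6) = 357.49/11.0 = 32.499 mL/cmH2O.
τ = R × C = 6.462 × 0.0325 L/cmH2O = 0.21 s.
Fraction remaining = e^(−Te/τ) = e^(−0.43/0.21) = 0.129; trapped volume = 357.49 × 0.129 = 46.116 mL.
Additional alveolar pressure from trapping ≈ V_trapped / C = 46.116 / 32.499 = 1.419 cmH2O.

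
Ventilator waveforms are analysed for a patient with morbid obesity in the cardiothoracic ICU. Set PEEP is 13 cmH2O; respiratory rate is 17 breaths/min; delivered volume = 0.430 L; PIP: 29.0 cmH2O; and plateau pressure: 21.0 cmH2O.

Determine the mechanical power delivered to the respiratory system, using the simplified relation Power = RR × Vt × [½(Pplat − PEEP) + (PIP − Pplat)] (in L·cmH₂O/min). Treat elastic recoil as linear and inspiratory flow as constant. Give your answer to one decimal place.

87.7

Per-breath work = Vt × [½(Pplat−PEEP) + (PIP−Pplat)] = 0.430 × [0.5×8.0 + 8.0] = 0.430 × 12.0 = 5.16 L·cmH2O.
Power = 17 × 5.16 = 87.72 L·cmH2O/min.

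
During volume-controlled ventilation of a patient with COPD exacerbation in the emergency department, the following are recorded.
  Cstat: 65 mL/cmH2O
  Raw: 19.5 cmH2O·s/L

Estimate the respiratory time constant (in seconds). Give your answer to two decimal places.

τ = R × C = 19.5 × 65 mL/cmH2O = 19.5 × 0.065 L/cmH2O = 1.268 s.

1.27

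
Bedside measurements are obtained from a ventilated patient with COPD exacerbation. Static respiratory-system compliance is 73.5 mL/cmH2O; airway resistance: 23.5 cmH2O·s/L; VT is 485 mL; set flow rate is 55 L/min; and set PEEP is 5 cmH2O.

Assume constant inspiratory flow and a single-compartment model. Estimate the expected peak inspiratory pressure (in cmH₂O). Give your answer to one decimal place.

33.1

Flow: 55 L/min ÷ 60 = 0.9167 L/s.
Equation of motion (constant flow): PIP = Vt/C + R·V̇ + PEEP.
PIP = 485/73.5 + 23.5×0.9167 + 5 = 6.599 + 21.542 + 5 = 33.141 cmH2O.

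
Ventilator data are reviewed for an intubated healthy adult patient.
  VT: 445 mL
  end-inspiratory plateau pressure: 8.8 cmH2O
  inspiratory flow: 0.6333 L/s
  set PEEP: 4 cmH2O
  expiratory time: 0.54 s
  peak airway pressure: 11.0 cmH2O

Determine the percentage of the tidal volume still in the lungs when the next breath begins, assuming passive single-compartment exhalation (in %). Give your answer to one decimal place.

R = (PIP − Pplat)/V̇ = (11.0 − 8.8) / 0.6333 = 2.2/0.6333 = 3.474 cmH2O·s/L.
C = Vt/(Pplat − PEEP) = 445.0 / (8.8 − 4) = 445.0/4.8 = 92.708 mL/cmH2O.
τ = R × C = 3.474 × 0.09271 L/cmH2O = 0.3221 s.
Fraction remaining at end-expiration = e^(−Te/τ) = e^(−0.54/0.3221) = 0.187 → 18.7%.

18.7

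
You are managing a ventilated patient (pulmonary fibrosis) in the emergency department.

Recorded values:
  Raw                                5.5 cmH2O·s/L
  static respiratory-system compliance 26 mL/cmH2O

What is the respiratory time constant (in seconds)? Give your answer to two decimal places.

0.14

τ = R × C = 5.5 × 26 mL/cmH2O = 5.5 × 0.026 L/cmH2O = 0.143 s.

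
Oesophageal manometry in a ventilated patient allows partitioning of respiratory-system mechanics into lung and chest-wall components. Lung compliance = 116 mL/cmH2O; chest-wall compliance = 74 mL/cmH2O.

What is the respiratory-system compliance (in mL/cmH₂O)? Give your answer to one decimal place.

45.2

Lung and chest wall are elastances in series: 1/Crs = 1/CL + 1/Ccw.
1/Crs = 1/116 + 1/74 = 0.02213.
Crs = 45.188 mL/cmH2O.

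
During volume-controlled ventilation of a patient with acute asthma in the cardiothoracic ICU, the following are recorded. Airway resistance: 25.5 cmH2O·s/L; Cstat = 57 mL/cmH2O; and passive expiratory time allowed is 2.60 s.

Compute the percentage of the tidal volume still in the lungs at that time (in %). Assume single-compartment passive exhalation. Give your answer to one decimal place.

16.7

τ = R × C = 25.5 × 57 mL/cmH2O = 25.5 × 0.057 L/cmH2O = 1.454 s.
Passive exhalation: V(t)/V₀ = e^(−t/τ) = e^(−2.60/1.454) = 0.1673.
Fraction remaining = 0.1673 → 16.73%.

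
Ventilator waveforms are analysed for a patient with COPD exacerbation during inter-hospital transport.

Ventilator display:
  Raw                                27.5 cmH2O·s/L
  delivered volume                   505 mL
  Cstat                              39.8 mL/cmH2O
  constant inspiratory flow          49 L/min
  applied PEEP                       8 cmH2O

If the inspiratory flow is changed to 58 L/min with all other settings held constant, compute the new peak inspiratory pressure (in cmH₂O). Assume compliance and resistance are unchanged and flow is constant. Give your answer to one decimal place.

47.3

Flow: 49 L/min ÷ 60 = 0.8167 L/s.
New flow: 58 L/min ÷ 60 = 0.9667 L/s.
PIP = Vt/C + R·V̇ + PEEP (constant-flow equation of motion).
Only the resistive term changes: ΔPIP = R × ΔV̇ = 27.5 × (0.9667 − 0.8167) = 27.5 × 0.15 = 4.125 cmH2O.
Original PIP = 505/39.8 + 27.5×0.8167 + 8 = 43.148 cmH2O; new PIP = 43.148 + (4.125) = 47.273 cmH2O.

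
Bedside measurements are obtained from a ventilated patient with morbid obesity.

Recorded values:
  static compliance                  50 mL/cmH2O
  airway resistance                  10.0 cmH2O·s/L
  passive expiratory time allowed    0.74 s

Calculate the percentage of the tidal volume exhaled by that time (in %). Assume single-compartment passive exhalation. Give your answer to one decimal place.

77.2

τ = R × C = 10.0 × 50 mL/cmH2O = 10.0 × 0.050 L/cmH2O = 0.5 s.
Passive exhalation: V(t)/V₀ = e^(−t/τ) = e^(−0.74/0.5) = 0.2276.
Fraction exhaled = 1 − 0.2276 = 0.7724 → 77.24%.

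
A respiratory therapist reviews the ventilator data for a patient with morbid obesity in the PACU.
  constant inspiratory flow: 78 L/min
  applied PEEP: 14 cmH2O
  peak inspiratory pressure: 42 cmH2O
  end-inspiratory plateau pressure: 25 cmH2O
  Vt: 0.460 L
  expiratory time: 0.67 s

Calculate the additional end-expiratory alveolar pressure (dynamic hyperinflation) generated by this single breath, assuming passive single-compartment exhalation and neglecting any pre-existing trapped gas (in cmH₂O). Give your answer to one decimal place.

Flow: 78 L/min ÷ 60 = 1.3 L/s.
R = (PIP − Pplat)/V̇ = (42 − 25) / 1.3 = 17.0/1.3 = 13.077 cmH2O·s/L.
C = Vt/(Pplat − PEEP) = 460.0 / (25 − 14) = 460.0/11.0 = 41.818 mL/cmH2O.
τ = R × C = 13.077 × 0.04182 L/cmH2O = 0.5469 s.
Fraction remaining = e^(−Te/τ) = e^(−0.67/0.5469) = 0.2937; trapped volume = 460.0 × 0.2937 = 135.1 mL.
Additional alveolar pressure from trapping ≈ V_trapped / C = 135.1 / 41.818 = 3.231 cmH2O.

3.2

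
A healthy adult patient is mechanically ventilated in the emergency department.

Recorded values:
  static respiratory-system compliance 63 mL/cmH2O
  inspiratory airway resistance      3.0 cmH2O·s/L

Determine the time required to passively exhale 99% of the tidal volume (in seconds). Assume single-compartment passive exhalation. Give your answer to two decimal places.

τ = R × C = 3.0 × 63 mL/cmH2O = 3.0 × 0.063 L/cmH2O = 0.189 s.
Exhaled fraction f = 1 − e^(−t/τ) → t = −τ·ln(1 − f) = −0.189·ln(0.01) = 0.8704 s.

0.87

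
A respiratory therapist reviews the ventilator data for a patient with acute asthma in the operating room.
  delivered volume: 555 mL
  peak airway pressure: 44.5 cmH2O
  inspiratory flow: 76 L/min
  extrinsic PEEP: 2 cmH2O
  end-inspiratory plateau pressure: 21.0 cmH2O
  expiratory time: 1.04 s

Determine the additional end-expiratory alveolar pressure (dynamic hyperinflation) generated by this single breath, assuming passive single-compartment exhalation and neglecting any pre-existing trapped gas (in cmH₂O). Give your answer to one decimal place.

2.8

Flow: 76 L/min ÷ 60 = 1.2667 L/s.
R = (PIP − Pplat)/V̇ = (44.5 − 21.0) / 1.2667 = 23.5/1.2667 = 18.552 cmH2O·s/L.
C = Vt/(Pplat − PEEP) = 555.0 / (21.0 − 2) = 555.0/19.0 = 29.211 mL/cmH2O.
τ = R × C = 18.552 × 0.02921 L/cmH2O = 0.5419 s.
Fraction remaining = e^(−Te/τ) = e^(−1.04/0.5419) = 0.1467; trapped volume = 555.0 × 0.1467 = 81.419 mL.
Additional alveolar pressure from trapping ≈ V_trapped / C = 81.419 / 29.211 = 2.787 cmH2O.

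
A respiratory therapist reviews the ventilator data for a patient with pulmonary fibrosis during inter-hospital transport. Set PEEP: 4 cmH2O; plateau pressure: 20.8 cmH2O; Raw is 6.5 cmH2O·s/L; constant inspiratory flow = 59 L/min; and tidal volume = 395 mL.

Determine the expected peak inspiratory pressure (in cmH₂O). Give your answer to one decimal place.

27.2

Flow: 59 L/min ÷ 60 = 0.9833 L/s.
PIP = Pplat + Raw × flow = 20.8 + 6.5 × 0.9833 = 20.8 + 6.391 = 27.191 cmH2O.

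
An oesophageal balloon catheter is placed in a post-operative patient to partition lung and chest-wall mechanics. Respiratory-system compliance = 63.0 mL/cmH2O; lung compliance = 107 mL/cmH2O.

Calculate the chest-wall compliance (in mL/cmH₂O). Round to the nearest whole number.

153

1/Ccw = 1/Crs − 1/CL.
1/Ccw = 1/63.0 − 1/107 = 0.006527.
Ccw = 153.21 mL/cmH2O.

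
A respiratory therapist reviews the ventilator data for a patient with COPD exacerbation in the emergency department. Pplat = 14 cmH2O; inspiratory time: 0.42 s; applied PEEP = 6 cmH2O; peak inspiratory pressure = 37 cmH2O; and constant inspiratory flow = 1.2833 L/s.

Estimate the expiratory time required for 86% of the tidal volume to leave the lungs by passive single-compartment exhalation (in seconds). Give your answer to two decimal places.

Vt = flow × Ti = 1.2833 L/s × 0.42 s × 1000 mL/L = 538.99 mL.
R = (PIP − Pplat)/V̇ = (37 − 14) / 1.2833 = 23.0/1.2833 = 17.923 cmH2O·s/L.
C = Vt/(Pplat − PEEP) = 538.99 / (14 − 6) = 538.99/8.0 = 67.374 mL/cmH2O.
τ = R × C = 17.923 × 0.06737 L/cmH2O = 1.207 s.
t = −τ·ln(1 − 0.86) = −1.207·ln(0.14) = 2.373 s.

2.37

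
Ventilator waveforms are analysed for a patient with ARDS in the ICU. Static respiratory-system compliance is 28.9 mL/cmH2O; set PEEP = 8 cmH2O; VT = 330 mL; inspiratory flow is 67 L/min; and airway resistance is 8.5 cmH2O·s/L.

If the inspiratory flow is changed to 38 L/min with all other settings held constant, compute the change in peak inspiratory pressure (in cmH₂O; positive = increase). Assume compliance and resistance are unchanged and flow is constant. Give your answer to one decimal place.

Flow: 67 L/min ÷ 60 = 1.1167 L/s.
New flow: 38 L/min ÷ 60 = 0.6333 L/s.
PIP = Vt/C + R·V̇ + PEEP (constant-flow equation of motion).
Only the resistive term changes: ΔPIP = R × ΔV̇ = 8.5 × (0.6333 − 1.1167) = 8.5 × -0.4834 = -4.109 cmH2O.

-4.1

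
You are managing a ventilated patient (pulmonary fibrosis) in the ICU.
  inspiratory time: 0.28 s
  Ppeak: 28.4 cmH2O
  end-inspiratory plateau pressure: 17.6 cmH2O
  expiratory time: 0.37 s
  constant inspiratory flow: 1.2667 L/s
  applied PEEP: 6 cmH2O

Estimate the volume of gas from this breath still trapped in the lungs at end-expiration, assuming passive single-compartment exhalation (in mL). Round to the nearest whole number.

Vt = flow × Ti = 1.2667 L/s × 0.28 s × 1000 mL/L = 354.68 mL.
R = (PIP − Pplat)/V̇ = (28.4 − 17.6) / 1.2667 = 10.8/1.2667 = 8.526 cmH2O·s/L.
C = Vt/(Pplat − PEEP) = 354.68 / (17.6 − 6) = 354.68/11.6 = 30.576 mL/cmH2O.
τ = R × C = 8.526 × 0.03058 L/cmH2O = 0.2607 s.
Fraction remaining = e^(−Te/τ) = e^(−0.37/0.2607) = 0.2419.
Trapped volume = 354.68 × 0.2419 = 85.797 mL.

86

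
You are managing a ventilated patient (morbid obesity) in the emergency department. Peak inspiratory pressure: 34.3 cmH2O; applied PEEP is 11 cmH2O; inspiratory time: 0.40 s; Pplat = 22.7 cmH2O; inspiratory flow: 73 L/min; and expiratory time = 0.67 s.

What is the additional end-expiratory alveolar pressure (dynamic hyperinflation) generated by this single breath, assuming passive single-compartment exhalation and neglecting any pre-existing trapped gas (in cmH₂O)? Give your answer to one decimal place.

2.2

Flow: 73 L/min ÷ 60 = 1.2167 L/s.
Vt = flow × Ti = 1.2167 L/s × 0.40 s × 1000 mL/L = 486.68 mL.
R = (PIP − Pplat)/V̇ = (34.3 − 22.7) / 1.2167 = 11.6/1.2167 = 9.534 cmH2O·s/L.
C = Vt/(Pplat − PEEP) = 486.68 / (22.7 − 11) = 486.68/11.7 = 41.597 mL/cmH2O.
τ = R × C = 9.534 × 0.0416 L/cmH2O = 0.3966 s.
Fraction remaining = e^(−Te/τ) = e^(−0.67/0.3966) = 0.1846; trapped volume = 486.68 × 0.1846 = 89.841 mL.
Additional alveolar pressure from trapping ≈ V_trapped / C = 89.841 / 41.597 = 2.16 cmH2O.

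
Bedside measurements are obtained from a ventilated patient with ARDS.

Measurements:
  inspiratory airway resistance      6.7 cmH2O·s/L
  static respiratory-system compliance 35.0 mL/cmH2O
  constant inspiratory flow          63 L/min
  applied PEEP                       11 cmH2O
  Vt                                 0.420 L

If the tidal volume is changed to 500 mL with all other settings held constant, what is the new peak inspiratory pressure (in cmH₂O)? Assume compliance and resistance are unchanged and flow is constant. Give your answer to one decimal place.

32.3

Flow: 63 L/min ÷ 60 = 1.05 L/s.
PIP = Vt/C + R·V̇ + PEEP (constant-flow equation of motion).
Only the elastic term changes: ΔPIP = ΔVt / C = (500 − 420) / 35.0 = 2.286 cmH2O.
Original PIP = 420/35.0 + 6.7×1.05 + 11 = 30.035 cmH2O; new PIP = 30.035 + (2.286) = 32.321 cmH2O.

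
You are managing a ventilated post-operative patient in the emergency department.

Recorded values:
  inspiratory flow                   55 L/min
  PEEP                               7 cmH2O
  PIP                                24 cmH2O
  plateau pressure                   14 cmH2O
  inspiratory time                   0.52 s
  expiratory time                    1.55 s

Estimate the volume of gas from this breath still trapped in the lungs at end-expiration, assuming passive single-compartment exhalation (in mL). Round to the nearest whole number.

59

Flow: 55 L/min ÷ 60 = 0.9167 L/s.
Vt = flow × Ti = 0.9167 L/s × 0.52 s × 1000 mL/L = 476.68 mL.
R = (PIP − Pplat)/V̇ = (24 − 14) / 0.9167 = 10.0/0.9167 = 10.909 cmH2O·s/L.
C = Vt/(Pplat − PEEP) = 476.68 / (14 − 7) = 476.68/7.0 = 68.097 mL/cmH2O.
τ = R × C = 10.909 × 0.0681 L/cmH2O = 0.7429 s.
Fraction remaining = e^(−Te/τ) = e^(−1.55/0.7429) = 0.1241.
Trapped volume = 476.68 × 0.1241 = 59.156 mL.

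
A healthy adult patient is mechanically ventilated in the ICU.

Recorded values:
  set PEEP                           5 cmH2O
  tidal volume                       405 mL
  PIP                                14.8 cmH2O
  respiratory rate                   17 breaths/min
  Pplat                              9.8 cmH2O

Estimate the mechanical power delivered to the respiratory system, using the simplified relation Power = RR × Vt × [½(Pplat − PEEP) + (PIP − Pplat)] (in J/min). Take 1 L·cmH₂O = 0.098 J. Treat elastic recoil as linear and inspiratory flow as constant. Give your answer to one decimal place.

5.0

Per-breath work = Vt × [½(Pplat−PEEP) + (PIP−Pplat)] = 0.405 × [0.5×4.8 + 5.0] = 0.405 × 7.4 = 2.997 L·cmH2O.
Power = 17 × 2.997 = 50.949 L·cmH2O/min.
× 0.098 J/(L·cmH2O) → 4.993 J/min.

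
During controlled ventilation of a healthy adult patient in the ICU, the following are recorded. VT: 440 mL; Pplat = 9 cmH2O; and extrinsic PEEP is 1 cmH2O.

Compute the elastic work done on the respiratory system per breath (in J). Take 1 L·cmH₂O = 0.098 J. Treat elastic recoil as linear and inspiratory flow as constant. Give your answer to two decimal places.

Elastic work ≈ ½ × (Pplat − PEEP) × Vt = 0.5 × (9 − 1) × 0.440 L = 0.5 × 8.0 × 0.440 = 1.76 L·cmH2O.
× 0.098 J/(L·cmH2O) → 0.1725 J.

0.17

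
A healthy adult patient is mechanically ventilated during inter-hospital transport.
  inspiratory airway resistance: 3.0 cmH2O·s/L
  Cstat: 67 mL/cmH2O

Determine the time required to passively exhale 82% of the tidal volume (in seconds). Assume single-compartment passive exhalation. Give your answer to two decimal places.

0.34

τ = R × C = 3.0 × 67 mL/cmH2O = 3.0 × 0.067 L/cmH2O = 0.201 s.
Exhaled fraction f = 1 − e^(−t/τ) → t = −τ·ln(1 − f) = −0.201·ln(0.18) = 0.3447 s.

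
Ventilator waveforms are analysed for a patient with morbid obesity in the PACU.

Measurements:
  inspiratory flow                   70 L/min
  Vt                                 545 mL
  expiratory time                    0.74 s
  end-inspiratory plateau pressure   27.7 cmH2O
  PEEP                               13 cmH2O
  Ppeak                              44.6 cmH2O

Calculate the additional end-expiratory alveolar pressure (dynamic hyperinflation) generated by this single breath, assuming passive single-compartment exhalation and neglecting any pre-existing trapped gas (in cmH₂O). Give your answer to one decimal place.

3.7

Flow: 70 L/min ÷ 60 = 1.1667 L/s.
R = (PIP − Pplat)/V̇ = (44.6 − 27.7) / 1.1667 = 16.9/1.1667 = 14.485 cmH2O·s/L.
C = Vt/(Pplat − PEEP) = 545.0 / (27.7 − 13) = 545.0/14.7 = 37.075 mL/cmH2O.
τ = R × C = 14.485 × 0.03708 L/cmH2O = 0.5371 s.
Fraction remaining = e^(−Te/τ) = e^(−0.74/0.5371) = 0.2521; trapped volume = 545.0 × 0.2521 = 137.39 mL.
Additional alveolar pressure from trapping ≈ V_trapped / C = 137.39 / 37.075 = 3.706 cmH2O.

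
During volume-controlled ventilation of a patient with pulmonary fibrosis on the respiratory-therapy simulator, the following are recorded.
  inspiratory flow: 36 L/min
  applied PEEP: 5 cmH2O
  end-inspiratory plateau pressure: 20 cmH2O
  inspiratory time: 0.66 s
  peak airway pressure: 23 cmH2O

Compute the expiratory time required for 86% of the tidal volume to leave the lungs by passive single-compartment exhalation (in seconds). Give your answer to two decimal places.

Flow: 36 L/min ÷ 60 = 0.6 L/s.
Vt = flow × Ti = 0.6 L/s × 0.66 s × 1000 mL/L = 396.0 mL.
R = (PIP − Pplat)/V̇ = (23 − 20) / 0.6 = 3.0/0.6 = 5.0 cmH2O·s/L.
C = Vt/(Pplat − PEEP) = 396.0 / (20 − 5) = 396.0/15.0 = 26.4 mL/cmH2O.
τ = R × C = 5.0 × 0.0264 L/cmH2O = 0.132 s.
t = −τ·ln(1 − 0.86) = −0.132·ln(0.14) = 0.2595 s.

0.26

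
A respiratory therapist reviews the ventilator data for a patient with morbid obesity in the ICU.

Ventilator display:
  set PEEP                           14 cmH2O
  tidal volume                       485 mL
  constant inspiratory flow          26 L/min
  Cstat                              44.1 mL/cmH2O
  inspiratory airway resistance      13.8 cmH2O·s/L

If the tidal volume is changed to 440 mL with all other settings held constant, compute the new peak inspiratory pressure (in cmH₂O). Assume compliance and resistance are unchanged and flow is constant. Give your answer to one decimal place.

30.0

Flow: 26 L/min ÷ 60 = 0.4333 L/s.
PIP = Vt/C + R·V̇ + PEEP (constant-flow equation of motion).
Only the elastic term changes: ΔPIP = ΔVt / C = (440 − 485) / 44.1 = -1.02 cmH2O.
Original PIP = 485/44.1 + 13.8×0.4333 + 14 = 30.977 cmH2O; new PIP = 30.977 + (-1.02) = 29.957 cmH2O.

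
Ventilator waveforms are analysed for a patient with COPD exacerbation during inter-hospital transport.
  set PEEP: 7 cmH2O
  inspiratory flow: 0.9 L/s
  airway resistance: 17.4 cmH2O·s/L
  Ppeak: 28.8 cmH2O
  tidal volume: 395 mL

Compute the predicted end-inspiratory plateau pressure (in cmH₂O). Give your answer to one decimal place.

Pplat = PIP − Raw × flow = 28.8 − 17.4 × 0.9 = 28.8 − 15.66 = 13.14 cmH2O.

13.1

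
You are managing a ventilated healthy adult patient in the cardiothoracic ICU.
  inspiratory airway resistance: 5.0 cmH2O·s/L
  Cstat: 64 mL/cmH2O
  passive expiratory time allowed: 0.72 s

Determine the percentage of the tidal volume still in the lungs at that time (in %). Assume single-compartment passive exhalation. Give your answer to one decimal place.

10.5

τ = R × C = 5.0 × 64 mL/cmH2O = 5.0 × 0.064 L/cmH2O = 0.32 s.
Passive exhalation: V(t)/V₀ = e^(−t/τ) = e^(−0.72/0.32) = 0.1054.
Fraction remaining = 0.1054 → 10.54%.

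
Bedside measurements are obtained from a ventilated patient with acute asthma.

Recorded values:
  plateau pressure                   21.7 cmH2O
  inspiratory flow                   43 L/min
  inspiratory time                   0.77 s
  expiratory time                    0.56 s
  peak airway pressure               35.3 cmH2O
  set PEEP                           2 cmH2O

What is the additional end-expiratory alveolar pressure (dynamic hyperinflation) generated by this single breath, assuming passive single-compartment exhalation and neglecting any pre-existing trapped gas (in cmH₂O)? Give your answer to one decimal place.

Flow: 43 L/min ÷ 60 = 0.7167 L/s.
Vt = flow × Ti = 0.7167 L/s × 0.77 s × 1000 mL/L = 551.86 mL.
R = (PIP − Pplat)/V̇ = (35.3 − 21.7) / 0.7167 = 13.6/0.7167 = 18.976 cmH2O·s/L.
C = Vt/(Pplat − PEEP) = 551.86 / (21.7 − 2) = 551.86/19.7 = 28.013 mL/cmH2O.
τ = R × C = 18.976 × 0.02801 L/cmH2O = 0.5315 s.
Fraction remaining = e^(−Te/τ) = e^(−0.56/0.5315) = 0.3487; trapped volume = 551.86 × 0.3487 = 192.43 mL.
Additional alveolar pressure from trapping ≈ V_trapped / C = 192.43 / 28.013 = 6.869 cmH2O.

6.9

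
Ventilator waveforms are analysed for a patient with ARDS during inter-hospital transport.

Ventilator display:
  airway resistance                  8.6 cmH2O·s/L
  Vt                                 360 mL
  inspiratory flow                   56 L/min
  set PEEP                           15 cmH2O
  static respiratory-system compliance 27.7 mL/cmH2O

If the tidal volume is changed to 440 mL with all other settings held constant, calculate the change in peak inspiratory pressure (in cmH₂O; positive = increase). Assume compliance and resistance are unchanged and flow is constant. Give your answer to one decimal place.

PIP = Vt/C + R·V̇ + PEEP (constant-flow equation of motion).
Only the elastic term changes: ΔPIP = ΔVt / C = (440 − 360) / 27.7 = 2.888 cmH2O.

2.9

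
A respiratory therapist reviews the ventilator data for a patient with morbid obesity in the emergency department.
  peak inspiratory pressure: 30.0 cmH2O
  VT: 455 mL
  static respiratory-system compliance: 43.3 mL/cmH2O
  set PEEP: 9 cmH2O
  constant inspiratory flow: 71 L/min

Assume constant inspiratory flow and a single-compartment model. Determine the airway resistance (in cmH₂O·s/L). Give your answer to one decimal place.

8.9

Flow: 71 L/min ÷ 60 = 1.1833 L/s.
Equation of motion (constant flow): PIP = Vt/C + R·V̇ + PEEP.
R·V̇ = PIP − Vt/C − PEEP = 30.0 − 455/43.3 − 9 = 30.0 − 10.508 − 9 = 10.492 cmH2O.
R = 10.492 / 1.1833 = 8.867 cmH2O·s/L.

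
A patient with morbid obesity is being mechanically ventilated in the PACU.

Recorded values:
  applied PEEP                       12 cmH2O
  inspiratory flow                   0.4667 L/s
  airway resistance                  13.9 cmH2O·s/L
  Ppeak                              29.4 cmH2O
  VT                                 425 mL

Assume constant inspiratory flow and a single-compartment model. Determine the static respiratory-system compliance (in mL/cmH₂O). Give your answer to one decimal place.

Equation of motion (constant flow): PIP = Vt/C + R·V̇ + PEEP.
Vt/C = PIP − R·V̇ − PEEP = 29.4 − 13.9×0.4667 − 12 = 29.4 − 6.487 − 12 = 10.913 cmH2O.
C = Vt / 10.913 = 425 / 10.913 = 38.944 mL/cmH2O.

38.9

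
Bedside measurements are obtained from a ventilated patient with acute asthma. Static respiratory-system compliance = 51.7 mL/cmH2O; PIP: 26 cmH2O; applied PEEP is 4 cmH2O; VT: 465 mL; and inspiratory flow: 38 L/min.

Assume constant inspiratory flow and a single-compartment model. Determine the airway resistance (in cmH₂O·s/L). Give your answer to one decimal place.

20.5

Flow: 38 L/min ÷ 60 = 0.6333 L/s.
Equation of motion (constant flow): PIP = Vt/C + R·V̇ + PEEP.
R·V̇ = PIP − Vt/C − PEEP = 26 − 465/51.7 − 4 = 26 − 8.994 − 4 = 13.006 cmH2O.
R = 13.006 / 0.6333 = 20.537 cmH2O·s/L.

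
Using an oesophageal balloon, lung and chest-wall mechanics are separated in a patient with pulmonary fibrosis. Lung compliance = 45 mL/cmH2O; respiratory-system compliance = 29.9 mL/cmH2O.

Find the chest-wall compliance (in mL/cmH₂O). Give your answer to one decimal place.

89.1

1/Ccw = 1/Crs − 1/CL.
1/Ccw = 1/29.9 − 1/45 = 0.01122.
Ccw = 89.127 mL/cmH2O.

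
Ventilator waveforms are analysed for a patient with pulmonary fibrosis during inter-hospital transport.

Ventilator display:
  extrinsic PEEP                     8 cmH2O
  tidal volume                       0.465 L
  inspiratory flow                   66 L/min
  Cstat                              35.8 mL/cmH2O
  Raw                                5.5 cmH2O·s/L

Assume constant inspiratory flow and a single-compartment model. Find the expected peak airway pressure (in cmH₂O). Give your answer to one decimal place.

27.0

Flow: 66 L/min ÷ 60 = 1.1 L/s.
Equation of motion (constant flow): PIP = Vt/C + R·V̇ + PEEP.
PIP = 465/35.8 + 5.5×1.1 + 8 = 12.989 + 6.05 + 8 = 27.039 cmH2O.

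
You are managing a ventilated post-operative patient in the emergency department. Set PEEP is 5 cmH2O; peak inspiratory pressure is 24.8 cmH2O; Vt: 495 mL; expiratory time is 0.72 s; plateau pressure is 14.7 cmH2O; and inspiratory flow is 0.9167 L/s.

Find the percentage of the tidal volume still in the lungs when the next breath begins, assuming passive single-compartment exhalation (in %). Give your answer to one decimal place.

R = (PIP − Pplat)/V̇ = (24.8 − 14.7) / 0.9167 = 10.1/0.9167 = 11.018 cmH2O·s/L.
C = Vt/(Pplat − PEEP) = 495.0 / (14.7 − 5) = 495.0/9.7 = 51.031 mL/cmH2O.
τ = R × C = 11.018 × 0.05103 L/cmH2O = 0.5622 s.
Fraction remaining at end-expiration = e^(−Te/τ) = e^(−0.72/0.5622) = 0.2778 → 27.78%.

27.8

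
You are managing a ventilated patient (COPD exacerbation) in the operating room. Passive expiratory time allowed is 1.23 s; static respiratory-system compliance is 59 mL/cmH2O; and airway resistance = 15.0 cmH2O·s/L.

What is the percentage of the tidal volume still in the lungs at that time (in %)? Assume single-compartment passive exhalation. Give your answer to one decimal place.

τ = R × C = 15.0 × 59 mL/cmH2O = 15.0 × 0.059 L/cmH2O = 0.885 s.
Passive exhalation: V(t)/V₀ = e^(−t/τ) = e^(−1.23/0.885) = 0.2491.
Fraction remaining = 0.2491 → 24.91%.

24.9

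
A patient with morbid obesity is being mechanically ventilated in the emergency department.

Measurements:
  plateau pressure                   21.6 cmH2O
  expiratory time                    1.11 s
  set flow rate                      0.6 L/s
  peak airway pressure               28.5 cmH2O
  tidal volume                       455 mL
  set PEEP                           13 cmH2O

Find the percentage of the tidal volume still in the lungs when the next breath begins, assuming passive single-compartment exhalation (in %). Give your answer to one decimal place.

16.1

R = (PIP − Pplat)/V̇ = (28.5 − 21.6) / 0.6 = 6.9/0.6 = 11.5 cmH2O·s/L.
C = Vt/(Pplat − PEEP) = 455.0 / (21.6 − 13) = 455.0/8.6 = 52.907 mL/cmH2O.
τ = R × C = 11.5 × 0.05291 L/cmH2O = 0.6085 s.
Fraction remaining at end-expiration = e^(−Te/τ) = e^(−1.11/0.6085) = 0.1614 → 16.14%.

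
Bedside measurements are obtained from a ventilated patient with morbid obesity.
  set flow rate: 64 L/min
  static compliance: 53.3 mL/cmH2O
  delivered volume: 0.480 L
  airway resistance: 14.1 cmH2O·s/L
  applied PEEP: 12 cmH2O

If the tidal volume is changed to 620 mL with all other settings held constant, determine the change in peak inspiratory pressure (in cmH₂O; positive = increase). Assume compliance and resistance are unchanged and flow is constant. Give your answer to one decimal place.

PIP = Vt/C + R·V̇ + PEEP (constant-flow equation of motion).
Only the elastic term changes: ΔPIP = ΔVt / C = (620 − 480) / 53.3 = 2.627 cmH2O.

2.6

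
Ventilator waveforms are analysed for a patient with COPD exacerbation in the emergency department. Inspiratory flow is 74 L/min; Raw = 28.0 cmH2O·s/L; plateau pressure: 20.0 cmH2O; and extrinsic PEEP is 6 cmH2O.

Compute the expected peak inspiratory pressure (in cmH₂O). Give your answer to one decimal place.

Flow: 74 L/min ÷ 60 = 1.2333 L/s.
PIP = Pplat + Raw × flow = 20.0 + 28.0 × 1.2333 = 20.0 + 34.532 = 54.532 cmH2O.

54.5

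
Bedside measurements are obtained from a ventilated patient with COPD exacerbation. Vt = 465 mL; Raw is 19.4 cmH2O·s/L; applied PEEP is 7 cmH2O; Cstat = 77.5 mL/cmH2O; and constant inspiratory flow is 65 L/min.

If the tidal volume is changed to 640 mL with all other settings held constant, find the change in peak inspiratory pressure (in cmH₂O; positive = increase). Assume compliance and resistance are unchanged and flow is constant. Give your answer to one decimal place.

PIP = Vt/C + R·V̇ + PEEP (constant-flow equation of motion).
Only the elastic term changes: ΔPIP = ΔVt / C = (640 − 465) / 77.5 = 2.258 cmH2O.

2.3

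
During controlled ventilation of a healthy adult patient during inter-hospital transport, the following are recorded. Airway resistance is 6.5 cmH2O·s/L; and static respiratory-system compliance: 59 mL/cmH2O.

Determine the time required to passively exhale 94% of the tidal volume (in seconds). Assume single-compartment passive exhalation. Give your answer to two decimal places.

τ = R × C = 6.5 × 59 mL/cmH2O = 6.5 × 0.059 L/cmH2O = 0.3835 s.
Exhaled fraction f = 1 − e^(−t/τ) → t = −τ·ln(1 − f) = −0.3835·ln(0.06) = 1.079 s.

1.08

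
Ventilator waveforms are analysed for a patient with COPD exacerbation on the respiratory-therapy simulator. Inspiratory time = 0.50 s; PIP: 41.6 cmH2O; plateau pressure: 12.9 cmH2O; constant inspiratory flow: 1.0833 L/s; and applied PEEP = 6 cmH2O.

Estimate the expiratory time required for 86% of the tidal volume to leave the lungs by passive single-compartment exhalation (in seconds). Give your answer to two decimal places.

4.09

Vt = flow × Ti = 1.0833 L/s × 0.50 s × 1000 mL/L = 541.65 mL.
R = (PIP − Pplat)/V̇ = (41.6 − 12.9) / 1.0833 = 28.7/1.0833 = 26.493 cmH2O·s/L.
C = Vt/(Pplat − PEEP) = 541.65 / (12.9 − 6) = 541.65/6.9 = 78.5 mL/cmH2O.
τ = R × C = 26.493 × 0.0785 L/cmH2O = 2.08 s.
t = −τ·ln(1 − 0.86) = −2.08·ln(0.14) = 4.09 s.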